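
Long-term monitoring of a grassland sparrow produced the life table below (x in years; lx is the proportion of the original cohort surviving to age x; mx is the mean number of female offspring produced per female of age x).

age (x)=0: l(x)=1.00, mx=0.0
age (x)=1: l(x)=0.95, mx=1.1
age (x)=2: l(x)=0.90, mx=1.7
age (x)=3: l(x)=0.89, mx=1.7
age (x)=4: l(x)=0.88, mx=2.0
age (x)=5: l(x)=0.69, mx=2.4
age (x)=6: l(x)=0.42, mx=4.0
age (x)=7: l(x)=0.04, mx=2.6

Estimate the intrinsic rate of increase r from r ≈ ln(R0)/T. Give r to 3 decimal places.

R0 = Σ lx·mx = 0 + 1.045 + 1.53 + 1.513 + 1.76 + 1.656 + 1.68 + 0.104 = 9.288
Σ x·lx·mx = 34.772; T = 34.772/9.288 = 3.74376…
r ≈ ln(R0)/T = ln(9.288)/3.74376… = 0.59532… → 0.595

0.595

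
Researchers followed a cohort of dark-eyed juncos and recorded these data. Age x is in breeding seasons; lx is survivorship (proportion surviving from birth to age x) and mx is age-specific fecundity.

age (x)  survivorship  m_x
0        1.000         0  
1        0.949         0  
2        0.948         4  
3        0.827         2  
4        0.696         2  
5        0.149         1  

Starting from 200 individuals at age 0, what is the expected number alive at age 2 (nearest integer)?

190

Expected survivors = N0 · l_2 = 200 × 0.948 = 189.6 → 190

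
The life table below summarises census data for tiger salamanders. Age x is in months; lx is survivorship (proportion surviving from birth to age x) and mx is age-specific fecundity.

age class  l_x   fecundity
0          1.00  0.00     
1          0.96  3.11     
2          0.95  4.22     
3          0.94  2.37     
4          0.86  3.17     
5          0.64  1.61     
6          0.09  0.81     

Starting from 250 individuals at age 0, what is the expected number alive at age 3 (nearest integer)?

Expected survivors = N0 · l_3 = 250 × 0.94 = 235 → 235

235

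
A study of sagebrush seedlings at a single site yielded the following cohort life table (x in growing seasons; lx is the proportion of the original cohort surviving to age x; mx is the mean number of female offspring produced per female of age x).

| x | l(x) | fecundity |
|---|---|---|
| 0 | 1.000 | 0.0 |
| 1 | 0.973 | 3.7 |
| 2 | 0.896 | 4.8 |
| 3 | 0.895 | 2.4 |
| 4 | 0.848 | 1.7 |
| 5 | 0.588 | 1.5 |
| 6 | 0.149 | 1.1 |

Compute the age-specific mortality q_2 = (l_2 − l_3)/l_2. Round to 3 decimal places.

0.001

q_2 = (l_2 − l_3) / l_2 = (0.896 − 0.895) / 0.896
     = 0.001 / 0.896 = 0.001116… → 0.001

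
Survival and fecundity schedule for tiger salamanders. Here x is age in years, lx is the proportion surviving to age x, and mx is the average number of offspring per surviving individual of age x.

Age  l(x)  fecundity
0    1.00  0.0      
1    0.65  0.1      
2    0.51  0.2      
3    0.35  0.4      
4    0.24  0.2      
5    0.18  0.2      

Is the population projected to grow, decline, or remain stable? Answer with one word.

declining

R0 = Σ lx·mx = 0 + 0.065 + 0.102 + 0.14 + 0.048 + 0.036 = 0.391
R0 < 1, so the population is declining.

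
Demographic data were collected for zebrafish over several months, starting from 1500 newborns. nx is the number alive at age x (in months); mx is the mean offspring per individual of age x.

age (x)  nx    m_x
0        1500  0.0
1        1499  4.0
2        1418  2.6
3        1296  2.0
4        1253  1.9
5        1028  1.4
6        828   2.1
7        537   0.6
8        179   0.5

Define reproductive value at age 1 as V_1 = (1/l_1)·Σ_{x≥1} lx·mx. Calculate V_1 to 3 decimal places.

lx = nx/n0 = nx/1500: 1, 0.99933…, 0.94533…, 0.864, 0.83533…, 0.68533…, 0.552, 0.358, 0.11933…
lx·mx for x ≥ 1: 3.997333…, 2.457867…, 1.728, 1.587133…, 0.959467…, 1.1592, 0.2148, 0.059667… → sum = 12.163467…
V_1 = 12.163467… / l_1 = 12.163467… / 0.999333… = 12.171581… → 12.172

12.172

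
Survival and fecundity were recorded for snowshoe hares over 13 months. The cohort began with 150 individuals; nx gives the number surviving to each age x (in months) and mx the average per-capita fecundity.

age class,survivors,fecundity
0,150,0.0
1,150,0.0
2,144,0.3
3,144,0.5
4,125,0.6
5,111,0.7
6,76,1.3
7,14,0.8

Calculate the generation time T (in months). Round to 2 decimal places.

4.40

lx = nx/n0 = nx/150: 1, 1, 0.96, 0.96, 0.83333…, 0.74, 0.50667…, 0.09333…
lx·mx: 0, 0, 0.288, 0.48, 0.5…, 0.518, 0.658667…, 0.074667… → R0 = 2.519333…
x·lx·mx: 0, 0, 0.576, 1.44, 2…, 2.59, 3.952…, 0.522667… → Σ = 11.080667…
T = 11.080667… / 2.519333… = 4.398254… → 4.40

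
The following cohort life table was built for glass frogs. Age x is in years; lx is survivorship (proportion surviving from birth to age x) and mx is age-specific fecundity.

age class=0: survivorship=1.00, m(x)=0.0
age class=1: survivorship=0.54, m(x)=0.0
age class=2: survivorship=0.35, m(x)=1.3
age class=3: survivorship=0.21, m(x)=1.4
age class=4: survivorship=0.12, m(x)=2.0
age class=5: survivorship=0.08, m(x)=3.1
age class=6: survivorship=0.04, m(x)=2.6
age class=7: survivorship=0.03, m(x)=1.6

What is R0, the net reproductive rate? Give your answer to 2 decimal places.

1.39

lx·mx by age: 0, 0, 0.455, 0.294, 0.24, 0.248, 0.104, 0.048
R0 = Σ lx·mx = 1.389 → 1.39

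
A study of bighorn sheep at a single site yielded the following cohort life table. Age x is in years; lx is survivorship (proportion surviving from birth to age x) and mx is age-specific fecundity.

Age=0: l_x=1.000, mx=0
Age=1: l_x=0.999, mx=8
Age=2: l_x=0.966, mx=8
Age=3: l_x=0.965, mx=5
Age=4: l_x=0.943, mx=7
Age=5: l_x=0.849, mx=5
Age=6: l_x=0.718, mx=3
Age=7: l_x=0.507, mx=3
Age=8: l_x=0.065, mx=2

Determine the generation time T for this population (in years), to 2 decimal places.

3.13

lx·mx: 0, 7.992, 7.728, 4.825, 6.601, 4.245, 2.154, 1.521, 0.13 → R0 = 35.196
x·lx·mx: 0, 7.992, 15.456, 14.475, 26.404, 21.225, 12.924, 10.647, 1.04 → Σ = 110.163
T = 110.163 / 35.196 = 3.129986… → 3.13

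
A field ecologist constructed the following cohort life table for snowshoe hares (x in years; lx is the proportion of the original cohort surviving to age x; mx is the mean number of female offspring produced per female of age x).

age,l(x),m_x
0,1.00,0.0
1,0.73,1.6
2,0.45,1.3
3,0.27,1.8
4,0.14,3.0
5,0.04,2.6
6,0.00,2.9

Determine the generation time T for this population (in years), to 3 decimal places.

lx·mx: 0, 1.168, 0.585, 0.486, 0.42, 0.104, 0 → R0 = 2.763
x·lx·mx: 0, 1.168, 1.17, 1.458, 1.68, 0.52, 0 → Σ = 5.996
T = 5.996 / 2.763 = 2.170105… → 2.170

2.170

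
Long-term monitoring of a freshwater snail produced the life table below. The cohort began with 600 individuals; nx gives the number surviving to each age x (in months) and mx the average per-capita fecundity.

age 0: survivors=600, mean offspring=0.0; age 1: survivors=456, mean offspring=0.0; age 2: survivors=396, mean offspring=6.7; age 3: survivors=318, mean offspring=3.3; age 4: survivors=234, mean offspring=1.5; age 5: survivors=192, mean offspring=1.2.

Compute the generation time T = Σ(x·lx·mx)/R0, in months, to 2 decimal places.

2.57

lx = nx/n0 = nx/600: 1, 0.76, 0.66, 0.53, 0.39, 0.32
lx·mx: 0, 0, 4.422, 1.749, 0.585, 0.384 → R0 = 7.14
x·lx·mx: 0, 0, 8.844, 5.247, 2.34, 1.92 → Σ = 18.351
T = 18.351 / 7.14 = 2.570168… → 2.57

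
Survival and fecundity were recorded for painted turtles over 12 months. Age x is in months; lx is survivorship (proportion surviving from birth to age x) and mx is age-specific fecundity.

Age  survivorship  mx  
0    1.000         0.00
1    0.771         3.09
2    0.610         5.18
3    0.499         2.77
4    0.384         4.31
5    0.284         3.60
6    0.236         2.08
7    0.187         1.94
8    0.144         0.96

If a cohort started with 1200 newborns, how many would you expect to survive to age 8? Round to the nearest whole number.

173

Expected survivors = N0 · l_8 = 1200 × 0.144 = 172.8 → 173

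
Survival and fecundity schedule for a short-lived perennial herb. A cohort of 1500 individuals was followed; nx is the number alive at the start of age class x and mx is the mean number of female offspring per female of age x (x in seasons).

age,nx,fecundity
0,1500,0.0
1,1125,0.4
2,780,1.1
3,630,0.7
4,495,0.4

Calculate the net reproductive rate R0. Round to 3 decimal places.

1.298

lx = nx/n0 = nx/1500: 1, 0.75, 0.52, 0.42, 0.33
lx·mx by age: 0, 0.3, 0.572, 0.294, 0.132
R0 = Σ lx·mx = 1.298 → 1.298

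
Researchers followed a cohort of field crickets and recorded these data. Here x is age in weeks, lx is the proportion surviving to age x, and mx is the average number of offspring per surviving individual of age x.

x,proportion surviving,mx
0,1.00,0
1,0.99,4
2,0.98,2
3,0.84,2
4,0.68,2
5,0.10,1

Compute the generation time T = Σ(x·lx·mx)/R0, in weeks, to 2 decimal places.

2.08

lx·mx: 0, 3.96, 1.96, 1.68, 1.36, 0.1 → R0 = 9.06
x·lx·mx: 0, 3.96, 3.92, 5.04, 5.44, 0.5 → Σ = 18.86
T = 18.86 / 9.06 = 2.081678… → 2.08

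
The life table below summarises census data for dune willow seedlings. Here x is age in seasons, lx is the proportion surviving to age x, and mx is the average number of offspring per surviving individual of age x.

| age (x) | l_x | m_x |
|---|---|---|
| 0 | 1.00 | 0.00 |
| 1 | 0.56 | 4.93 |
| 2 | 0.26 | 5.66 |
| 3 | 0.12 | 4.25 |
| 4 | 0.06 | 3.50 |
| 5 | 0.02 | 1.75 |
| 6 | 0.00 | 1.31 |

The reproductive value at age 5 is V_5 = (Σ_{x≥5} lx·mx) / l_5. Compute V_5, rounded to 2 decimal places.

lx·mx for x ≥ 5: 0.035, 0 → sum = 0.035
V_5 = 0.035 / l_5 = 0.035 / 0.02 = 1.75 → 1.75

1.75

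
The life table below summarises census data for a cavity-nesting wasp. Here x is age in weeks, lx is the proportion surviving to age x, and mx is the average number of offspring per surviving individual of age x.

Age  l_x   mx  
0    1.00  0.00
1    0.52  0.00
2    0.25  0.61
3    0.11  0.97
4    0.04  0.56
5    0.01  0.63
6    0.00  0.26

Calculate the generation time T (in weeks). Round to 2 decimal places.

2.59

lx·mx: 0, 0, 0.1525, 0.1067, 0.0224, 0.0063, 0 → R0 = 0.2879
x·lx·mx: 0, 0, 0.305, 0.3201, 0.0896, 0.0315, 0 → Σ = 0.7462
T = 0.7462 / 0.2879 = 2.591872… → 2.59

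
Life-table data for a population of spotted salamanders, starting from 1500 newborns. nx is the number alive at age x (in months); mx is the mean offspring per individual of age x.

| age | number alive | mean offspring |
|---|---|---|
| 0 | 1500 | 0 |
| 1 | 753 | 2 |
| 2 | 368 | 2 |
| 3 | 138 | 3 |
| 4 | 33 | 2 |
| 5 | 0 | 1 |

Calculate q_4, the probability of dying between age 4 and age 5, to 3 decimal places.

1.000

lx = nx/n0 = nx/1500: 1, 0.502, 0.24533…, 0.092, 0.022, 0
q_4 = (l_4 − l_5) / l_4 = (0.022 − 0) / 0.022
     = 0.022 / 0.022 = 1 → 1.000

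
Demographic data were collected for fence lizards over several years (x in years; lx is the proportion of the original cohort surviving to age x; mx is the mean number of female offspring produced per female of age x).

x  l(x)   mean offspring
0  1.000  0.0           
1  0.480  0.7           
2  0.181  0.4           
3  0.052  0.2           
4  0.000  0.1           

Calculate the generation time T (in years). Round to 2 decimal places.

1.22

lx·mx: 0, 0.336, 0.0724, 0.0104, 0 → R0 = 0.4188
x·lx·mx: 0, 0.336, 0.1448, 0.0312, 0 → Σ = 0.512
T = 0.512 / 0.4188 = 1.222541… → 1.22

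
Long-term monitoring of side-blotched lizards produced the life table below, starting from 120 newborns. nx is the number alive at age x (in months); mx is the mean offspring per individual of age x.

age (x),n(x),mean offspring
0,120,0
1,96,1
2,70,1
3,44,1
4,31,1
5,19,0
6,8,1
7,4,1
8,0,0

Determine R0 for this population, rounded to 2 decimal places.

2.11

lx = nx/n0 = nx/120: 1, 0.8, 0.58333…, 0.36667…, 0.25833…, 0.15833…, 0.06667…, 0.03333…, 0
lx·mx by age: 0, 0.8, 0.583333…, 0.366667…, 0.258333…, 0, 0.066667…, 0.033333…, 0
R0 = Σ lx·mx = 2.108333… → 2.11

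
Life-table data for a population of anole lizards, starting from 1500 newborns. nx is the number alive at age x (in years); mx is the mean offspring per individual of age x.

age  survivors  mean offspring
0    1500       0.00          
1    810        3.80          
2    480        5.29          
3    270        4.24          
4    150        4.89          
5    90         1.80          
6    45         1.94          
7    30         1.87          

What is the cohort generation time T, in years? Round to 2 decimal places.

2.08

lx = nx/n0 = nx/1500: 1, 0.54, 0.32, 0.18, 0.1, 0.06, 0.03, 0.02
lx·mx: 0, 2.052, 1.6928, 0.7632, 0.489, 0.108, 0.0582, 0.0374 → R0 = 5.2006
x·lx·mx: 0, 2.052, 3.3856, 2.2896, 1.956, 0.54, 0.3492, 0.2618 → Σ = 10.8342
T = 10.8342 / 5.2006 = 2.08326… → 2.08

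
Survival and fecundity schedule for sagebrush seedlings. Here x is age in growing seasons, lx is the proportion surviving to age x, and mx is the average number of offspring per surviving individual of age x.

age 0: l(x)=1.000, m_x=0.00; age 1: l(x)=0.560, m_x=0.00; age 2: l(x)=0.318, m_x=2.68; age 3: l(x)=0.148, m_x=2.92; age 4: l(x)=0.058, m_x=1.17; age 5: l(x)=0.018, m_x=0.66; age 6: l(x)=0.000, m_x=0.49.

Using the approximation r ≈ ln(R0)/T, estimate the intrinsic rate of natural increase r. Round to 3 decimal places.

0.127

R0 = Σ lx·mx = 0 + 0 + 0.85224 + 0.43216 + 0.06786 + 0.01188 + 0 = 1.36414
Σ x·lx·mx = 3.3318; T = 3.3318/1.36414 = 2.44242…
r ≈ ln(R0)/T = ln(1.36414)/2.44242… = 0.12714… → 0.127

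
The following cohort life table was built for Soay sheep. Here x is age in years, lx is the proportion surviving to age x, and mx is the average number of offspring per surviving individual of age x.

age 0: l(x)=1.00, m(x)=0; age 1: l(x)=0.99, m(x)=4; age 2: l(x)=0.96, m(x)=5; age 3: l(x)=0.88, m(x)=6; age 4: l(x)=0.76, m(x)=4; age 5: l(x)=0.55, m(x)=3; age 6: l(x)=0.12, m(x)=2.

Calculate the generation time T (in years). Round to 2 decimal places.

lx·mx: 0, 3.96, 4.8, 5.28, 3.04, 1.65, 0.24 → R0 = 18.97
x·lx·mx: 0, 3.96, 9.6, 15.84, 12.16, 8.25, 1.44 → Σ = 51.25
T = 51.25 / 18.97 = 2.701634… → 2.70

2.70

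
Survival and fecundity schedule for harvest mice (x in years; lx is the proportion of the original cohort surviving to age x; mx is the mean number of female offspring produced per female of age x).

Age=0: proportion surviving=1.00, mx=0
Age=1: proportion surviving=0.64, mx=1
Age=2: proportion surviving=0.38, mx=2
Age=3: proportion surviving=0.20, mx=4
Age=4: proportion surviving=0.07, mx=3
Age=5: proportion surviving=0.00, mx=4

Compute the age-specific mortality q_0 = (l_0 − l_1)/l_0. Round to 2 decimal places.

q_0 = (l_0 − l_1) / l_0 = (1 − 0.64) / 1
     = 0.36 / 1 = 0.36 → 0.36

0.36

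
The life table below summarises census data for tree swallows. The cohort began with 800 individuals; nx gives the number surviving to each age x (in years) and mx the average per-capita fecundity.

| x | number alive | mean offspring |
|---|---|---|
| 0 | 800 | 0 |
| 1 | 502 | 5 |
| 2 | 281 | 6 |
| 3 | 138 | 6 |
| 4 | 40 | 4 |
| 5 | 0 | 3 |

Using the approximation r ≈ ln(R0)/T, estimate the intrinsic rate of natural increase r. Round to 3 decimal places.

lx = nx/n0 = nx/800: 1, 0.6275, 0.35125, 0.1725, 0.05, 0
R0 = Σ lx·mx = 0 + 3.1375 + 2.1075 + 1.035 + 0.2 + 0 = 6.48
Σ x·lx·mx = 11.2575; T = 11.2575/6.48 = 1.73727…
r ≈ ln(R0)/T = ln(6.48)/1.73727… = 1.07567… → 1.076

1.076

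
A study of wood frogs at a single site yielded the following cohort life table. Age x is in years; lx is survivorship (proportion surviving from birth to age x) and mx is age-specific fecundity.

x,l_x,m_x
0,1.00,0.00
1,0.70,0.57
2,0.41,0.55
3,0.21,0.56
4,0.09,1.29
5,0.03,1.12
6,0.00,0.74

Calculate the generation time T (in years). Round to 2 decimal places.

2.06

lx·mx: 0, 0.399, 0.2255, 0.1176, 0.1161, 0.0336, 0 → R0 = 0.8918
x·lx·mx: 0, 0.399, 0.451, 0.3528, 0.4644, 0.168, 0 → Σ = 1.8352
T = 1.8352 / 0.8918 = 2.057861… → 2.06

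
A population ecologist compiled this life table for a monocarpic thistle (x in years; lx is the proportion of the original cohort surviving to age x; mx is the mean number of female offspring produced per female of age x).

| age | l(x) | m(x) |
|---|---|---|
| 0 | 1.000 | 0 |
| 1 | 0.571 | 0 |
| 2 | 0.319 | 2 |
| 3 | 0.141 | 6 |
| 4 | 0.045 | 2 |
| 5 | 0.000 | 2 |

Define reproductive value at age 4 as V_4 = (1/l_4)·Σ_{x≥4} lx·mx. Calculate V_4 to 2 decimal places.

lx·mx for x ≥ 4: 0.09, 0 → sum = 0.09
V_4 = 0.09 / l_4 = 0.09 / 0.045 = 2 → 2.00

2.00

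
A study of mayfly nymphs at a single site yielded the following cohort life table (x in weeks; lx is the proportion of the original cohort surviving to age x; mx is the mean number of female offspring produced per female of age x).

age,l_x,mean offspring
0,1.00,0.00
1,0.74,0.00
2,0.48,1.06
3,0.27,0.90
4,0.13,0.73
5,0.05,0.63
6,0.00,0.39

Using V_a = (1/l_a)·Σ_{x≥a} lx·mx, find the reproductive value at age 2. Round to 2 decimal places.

1.83

lx·mx for x ≥ 2: 0.5088, 0.243, 0.0949, 0.0315, 0 → sum = 0.8782
V_2 = 0.8782 / l_2 = 0.8782 / 0.48 = 1.829583… → 1.83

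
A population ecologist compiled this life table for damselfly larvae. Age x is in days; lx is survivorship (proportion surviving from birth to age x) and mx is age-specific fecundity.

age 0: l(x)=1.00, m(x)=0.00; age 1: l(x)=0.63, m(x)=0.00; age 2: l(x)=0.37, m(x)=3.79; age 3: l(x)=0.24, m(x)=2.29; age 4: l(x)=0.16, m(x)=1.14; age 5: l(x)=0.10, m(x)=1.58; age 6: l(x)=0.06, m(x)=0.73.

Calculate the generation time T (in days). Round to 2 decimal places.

lx·mx: 0, 0, 1.4023, 0.5496, 0.1824, 0.158, 0.0438 → R0 = 2.3361
x·lx·mx: 0, 0, 2.8046, 1.6488, 0.7296, 0.79, 0.2628 → Σ = 6.2358
T = 6.2358 / 2.3361 = 2.669321… → 2.67

2.67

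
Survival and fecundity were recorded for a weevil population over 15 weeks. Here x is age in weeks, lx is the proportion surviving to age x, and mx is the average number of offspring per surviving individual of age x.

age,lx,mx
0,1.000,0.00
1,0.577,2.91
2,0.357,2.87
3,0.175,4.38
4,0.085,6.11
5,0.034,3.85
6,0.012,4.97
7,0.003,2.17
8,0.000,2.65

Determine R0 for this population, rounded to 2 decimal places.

4.19

lx·mx by age: 0, 1.67907, 1.02459, 0.7665, 0.51935, 0.1309, 0.05964, 0.00651, 0
R0 = Σ lx·mx = 4.18656 → 4.19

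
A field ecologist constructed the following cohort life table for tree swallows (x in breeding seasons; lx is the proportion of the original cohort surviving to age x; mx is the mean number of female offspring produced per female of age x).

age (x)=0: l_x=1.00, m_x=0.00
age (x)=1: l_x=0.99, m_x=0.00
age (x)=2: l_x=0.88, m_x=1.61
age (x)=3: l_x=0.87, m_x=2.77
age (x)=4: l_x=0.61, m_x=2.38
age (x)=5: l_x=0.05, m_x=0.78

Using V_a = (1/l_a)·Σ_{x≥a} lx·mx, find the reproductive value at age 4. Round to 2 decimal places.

lx·mx for x ≥ 4: 1.4518, 0.039 → sum = 1.4908
V_4 = 1.4908 / l_4 = 1.4908 / 0.61 = 2.443934… → 2.44

2.44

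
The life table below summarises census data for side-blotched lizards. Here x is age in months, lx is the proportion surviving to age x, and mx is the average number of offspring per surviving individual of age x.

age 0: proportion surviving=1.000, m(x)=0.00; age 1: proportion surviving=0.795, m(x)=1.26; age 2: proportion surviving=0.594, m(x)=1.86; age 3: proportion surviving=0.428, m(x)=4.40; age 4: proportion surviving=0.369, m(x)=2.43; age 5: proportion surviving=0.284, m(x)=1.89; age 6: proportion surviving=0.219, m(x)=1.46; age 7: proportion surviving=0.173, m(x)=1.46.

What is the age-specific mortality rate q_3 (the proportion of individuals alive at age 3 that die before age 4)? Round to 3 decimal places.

0.138

q_3 = (l_3 − l_4) / l_3 = (0.428 − 0.369) / 0.428
     = 0.059 / 0.428 = 0.13785… → 0.138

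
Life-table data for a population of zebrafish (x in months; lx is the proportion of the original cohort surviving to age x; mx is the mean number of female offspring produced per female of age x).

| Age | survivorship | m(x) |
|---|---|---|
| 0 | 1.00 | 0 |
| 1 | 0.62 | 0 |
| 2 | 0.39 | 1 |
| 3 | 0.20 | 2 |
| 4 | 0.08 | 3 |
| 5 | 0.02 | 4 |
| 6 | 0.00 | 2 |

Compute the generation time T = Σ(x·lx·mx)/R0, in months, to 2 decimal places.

lx·mx: 0, 0, 0.39, 0.4, 0.24, 0.08, 0 → R0 = 1.11
x·lx·mx: 0, 0, 0.78, 1.2, 0.96, 0.4, 0 → Σ = 3.34
T = 3.34 / 1.11 = 3.009009… → 3.01

3.01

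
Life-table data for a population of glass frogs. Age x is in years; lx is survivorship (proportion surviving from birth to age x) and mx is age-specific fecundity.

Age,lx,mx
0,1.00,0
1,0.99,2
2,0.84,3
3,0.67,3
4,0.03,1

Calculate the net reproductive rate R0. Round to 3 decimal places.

6.540

lx·mx by age: 0, 1.98, 2.52, 2.01, 0.03
R0 = Σ lx·mx = 6.54 → 6.540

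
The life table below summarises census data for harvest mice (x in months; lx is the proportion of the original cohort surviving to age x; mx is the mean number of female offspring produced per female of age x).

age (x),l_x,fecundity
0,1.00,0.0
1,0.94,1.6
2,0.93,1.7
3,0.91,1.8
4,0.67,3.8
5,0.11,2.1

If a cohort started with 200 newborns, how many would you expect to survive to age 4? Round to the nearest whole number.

Expected survivors = N0 · l_4 = 200 × 0.67 = 134 → 134

134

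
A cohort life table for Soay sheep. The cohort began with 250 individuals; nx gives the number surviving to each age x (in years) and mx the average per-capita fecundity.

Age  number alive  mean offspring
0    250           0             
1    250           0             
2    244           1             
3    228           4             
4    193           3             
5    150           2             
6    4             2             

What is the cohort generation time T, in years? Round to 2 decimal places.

lx = nx/n0 = nx/250: 1, 1, 0.976, 0.912, 0.772, 0.6, 0.016
lx·mx: 0, 0, 0.976, 3.648, 2.316, 1.2, 0.032 → R0 = 8.172
x·lx·mx: 0, 0, 1.952, 10.944, 9.264, 6, 0.192 → Σ = 28.352
T = 28.352 / 8.172 = 3.469408… → 3.47

3.47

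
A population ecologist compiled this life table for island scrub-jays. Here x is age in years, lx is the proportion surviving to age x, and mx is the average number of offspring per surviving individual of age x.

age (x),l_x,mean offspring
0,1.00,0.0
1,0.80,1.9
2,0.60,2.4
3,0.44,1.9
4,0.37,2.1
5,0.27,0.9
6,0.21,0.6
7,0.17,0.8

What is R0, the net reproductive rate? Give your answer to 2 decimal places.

lx·mx by age: 0, 1.52, 1.44, 0.836, 0.777, 0.243, 0.126, 0.136
R0 = Σ lx·mx = 5.078 → 5.08

5.08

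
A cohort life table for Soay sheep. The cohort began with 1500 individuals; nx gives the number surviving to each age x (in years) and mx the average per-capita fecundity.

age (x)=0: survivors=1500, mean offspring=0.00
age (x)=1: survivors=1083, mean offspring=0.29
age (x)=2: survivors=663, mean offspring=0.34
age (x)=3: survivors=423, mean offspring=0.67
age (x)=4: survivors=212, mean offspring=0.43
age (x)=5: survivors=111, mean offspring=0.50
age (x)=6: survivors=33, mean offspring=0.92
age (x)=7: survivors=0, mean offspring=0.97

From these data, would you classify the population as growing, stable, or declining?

lx = nx/n0 = nx/1500: 1, 0.722, 0.442, 0.282, 0.14133…, 0.074, 0.022, 0
R0 = Σ lx·mx = 0 + 0.20938 + 0.15028 + 0.18894 + 0.060773… + 0.037 + 0.02024 + 0 = 0.666613…
R0 < 1, so the population is declining.

declining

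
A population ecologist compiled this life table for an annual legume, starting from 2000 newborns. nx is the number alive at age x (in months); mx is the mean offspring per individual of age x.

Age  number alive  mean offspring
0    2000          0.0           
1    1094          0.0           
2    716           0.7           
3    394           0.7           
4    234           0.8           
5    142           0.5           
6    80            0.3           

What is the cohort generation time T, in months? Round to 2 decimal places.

lx = nx/n0 = nx/2000: 1, 0.547, 0.358, 0.197, 0.117, 0.071, 0.04
lx·mx: 0, 0, 0.2506, 0.1379, 0.0936, 0.0355, 0.012 → R0 = 0.5296
x·lx·mx: 0, 0, 0.5012, 0.4137, 0.3744, 0.1775, 0.072 → Σ = 1.5388
T = 1.5388 / 0.5296 = 2.905589… → 2.91

2.91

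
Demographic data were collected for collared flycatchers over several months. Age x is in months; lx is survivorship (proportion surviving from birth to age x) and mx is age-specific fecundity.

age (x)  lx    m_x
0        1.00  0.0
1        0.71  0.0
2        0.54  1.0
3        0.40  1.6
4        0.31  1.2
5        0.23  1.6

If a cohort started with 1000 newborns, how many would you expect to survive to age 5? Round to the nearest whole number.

Expected survivors = N0 · l_5 = 1000 × 0.23 = 230 → 230

230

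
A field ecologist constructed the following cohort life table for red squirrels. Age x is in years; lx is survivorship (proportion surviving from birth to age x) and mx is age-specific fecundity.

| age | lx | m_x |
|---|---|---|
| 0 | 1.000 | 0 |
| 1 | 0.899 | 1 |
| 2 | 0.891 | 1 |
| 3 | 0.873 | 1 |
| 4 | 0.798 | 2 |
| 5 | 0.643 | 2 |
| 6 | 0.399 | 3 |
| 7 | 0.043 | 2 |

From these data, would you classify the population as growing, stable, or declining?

R0 = Σ lx·mx = 0 + 0.899 + 0.891 + 0.873 + 1.596 + 1.286 + 1.197 + 0.086 = 6.828
R0 > 1, so the population is growing.

growing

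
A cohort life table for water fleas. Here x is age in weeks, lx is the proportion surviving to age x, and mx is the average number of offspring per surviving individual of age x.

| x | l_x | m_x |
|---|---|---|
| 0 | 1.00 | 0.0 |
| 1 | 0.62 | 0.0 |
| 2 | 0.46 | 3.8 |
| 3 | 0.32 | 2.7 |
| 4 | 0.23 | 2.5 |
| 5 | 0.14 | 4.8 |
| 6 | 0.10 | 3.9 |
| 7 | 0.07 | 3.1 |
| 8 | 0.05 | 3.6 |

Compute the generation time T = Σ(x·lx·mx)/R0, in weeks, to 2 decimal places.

lx·mx: 0, 0, 1.748, 0.864, 0.575, 0.672, 0.39, 0.217, 0.18 → R0 = 4.646
x·lx·mx: 0, 0, 3.496, 2.592, 2.3, 3.36, 2.34, 1.519, 1.44 → Σ = 17.047
T = 17.047 / 4.646 = 3.669178… → 3.67

3.67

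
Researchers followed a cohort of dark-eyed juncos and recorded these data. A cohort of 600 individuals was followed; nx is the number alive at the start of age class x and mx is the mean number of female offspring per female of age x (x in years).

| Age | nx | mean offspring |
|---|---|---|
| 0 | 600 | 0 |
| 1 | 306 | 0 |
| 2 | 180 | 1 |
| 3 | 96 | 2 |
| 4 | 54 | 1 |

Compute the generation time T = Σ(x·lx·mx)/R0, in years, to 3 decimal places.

lx = nx/n0 = nx/600: 1, 0.51, 0.3, 0.16, 0.09
lx·mx: 0, 0, 0.3, 0.32, 0.09 → R0 = 0.71
x·lx·mx: 0, 0, 0.6, 0.96, 0.36 → Σ = 1.92
T = 1.92 / 0.71 = 2.704225… → 2.704

2.704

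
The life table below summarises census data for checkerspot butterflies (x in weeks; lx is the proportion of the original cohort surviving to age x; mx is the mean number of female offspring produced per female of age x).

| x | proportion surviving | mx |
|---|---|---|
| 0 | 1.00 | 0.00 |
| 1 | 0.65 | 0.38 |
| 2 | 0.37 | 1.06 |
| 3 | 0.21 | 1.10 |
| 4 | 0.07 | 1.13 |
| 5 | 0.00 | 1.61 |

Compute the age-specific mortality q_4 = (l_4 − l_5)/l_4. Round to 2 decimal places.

q_4 = (l_4 − l_5) / l_4 = (0.07 − 0) / 0.07
     = 0.07 / 0.07 = 1 → 1.00

1.00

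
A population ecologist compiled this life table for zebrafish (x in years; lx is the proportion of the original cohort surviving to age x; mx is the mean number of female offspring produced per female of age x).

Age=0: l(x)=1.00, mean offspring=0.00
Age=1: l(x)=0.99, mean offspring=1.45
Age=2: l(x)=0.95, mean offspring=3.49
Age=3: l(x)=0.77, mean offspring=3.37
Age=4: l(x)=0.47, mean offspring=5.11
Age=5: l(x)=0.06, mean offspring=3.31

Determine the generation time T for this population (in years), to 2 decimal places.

2.66

lx·mx: 0, 1.4355, 3.3155, 2.5949, 2.4017, 0.1986 → R0 = 9.9462
x·lx·mx: 0, 1.4355, 6.631, 7.7847, 9.6068, 0.993 → Σ = 26.451
T = 26.451 / 9.9462 = 2.659408… → 2.66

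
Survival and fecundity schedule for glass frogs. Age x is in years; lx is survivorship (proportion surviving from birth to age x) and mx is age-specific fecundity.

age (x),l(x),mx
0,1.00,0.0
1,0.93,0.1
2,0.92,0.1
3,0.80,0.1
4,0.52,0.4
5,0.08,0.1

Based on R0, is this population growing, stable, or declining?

R0 = Σ lx·mx = 0 + 0.093 + 0.092 + 0.08 + 0.208 + 0.008 = 0.481
R0 < 1, so the population is declining.

declining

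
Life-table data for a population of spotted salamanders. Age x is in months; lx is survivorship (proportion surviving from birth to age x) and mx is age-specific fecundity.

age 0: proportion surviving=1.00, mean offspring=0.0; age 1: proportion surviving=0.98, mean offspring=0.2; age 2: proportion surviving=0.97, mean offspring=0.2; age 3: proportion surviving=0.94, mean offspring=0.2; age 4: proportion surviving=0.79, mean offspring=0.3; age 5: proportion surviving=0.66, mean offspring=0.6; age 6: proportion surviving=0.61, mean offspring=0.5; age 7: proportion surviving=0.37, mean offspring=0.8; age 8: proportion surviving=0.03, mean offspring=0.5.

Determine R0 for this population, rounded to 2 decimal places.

lx·mx by age: 0, 0.196, 0.194, 0.188, 0.237, 0.396, 0.305, 0.296, 0.015
R0 = Σ lx·mx = 1.827 → 1.83

1.83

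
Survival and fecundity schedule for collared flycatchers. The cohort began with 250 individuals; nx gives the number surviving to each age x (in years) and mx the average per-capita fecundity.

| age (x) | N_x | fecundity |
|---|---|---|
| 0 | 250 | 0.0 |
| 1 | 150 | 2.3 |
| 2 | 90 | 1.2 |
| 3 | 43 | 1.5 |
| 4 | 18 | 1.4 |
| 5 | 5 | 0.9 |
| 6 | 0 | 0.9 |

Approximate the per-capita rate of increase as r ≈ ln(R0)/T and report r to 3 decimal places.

lx = nx/n0 = nx/250: 1, 0.6, 0.36, 0.172, 0.072, 0.02, 0
R0 = Σ lx·mx = 0 + 1.38 + 0.432 + 0.258 + 0.1008 + 0.018 + 0 = 2.1888
Σ x·lx·mx = 3.5112; T = 3.5112/2.1888 = 1.60417…
r ≈ ln(R0)/T = ln(2.1888)/1.60417… = 0.48832… → 0.488

0.488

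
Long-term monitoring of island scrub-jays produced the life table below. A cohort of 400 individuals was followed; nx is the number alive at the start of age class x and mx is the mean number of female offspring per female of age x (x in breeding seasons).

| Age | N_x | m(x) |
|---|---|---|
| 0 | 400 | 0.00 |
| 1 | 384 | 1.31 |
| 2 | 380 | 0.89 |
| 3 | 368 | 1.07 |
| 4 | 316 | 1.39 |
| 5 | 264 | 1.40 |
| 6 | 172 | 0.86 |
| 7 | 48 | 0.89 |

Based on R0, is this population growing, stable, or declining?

growing

lx = nx/n0 = nx/400: 1, 0.96, 0.95, 0.92, 0.79, 0.66, 0.43, 0.12
R0 = Σ lx·mx = 0 + 1.2576 + 0.8455 + 0.9844 + 1.0981 + 0.924 + 0.3698 + 0.1068 = 5.5862
R0 > 1, so the population is growing.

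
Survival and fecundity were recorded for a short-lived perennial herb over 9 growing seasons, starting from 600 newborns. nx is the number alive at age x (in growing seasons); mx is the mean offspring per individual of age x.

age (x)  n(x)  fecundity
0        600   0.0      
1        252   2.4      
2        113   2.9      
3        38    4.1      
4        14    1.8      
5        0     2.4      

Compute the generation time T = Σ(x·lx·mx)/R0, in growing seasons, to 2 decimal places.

lx = nx/n0 = nx/600: 1, 0.42, 0.18833…, 0.06333…, 0.02333…, 0
lx·mx: 0, 1.008, 0.546167…, 0.259667…, 0.042…, 0 → R0 = 1.855833…
x·lx·mx: 0, 1.008, 1.092333…, 0.779…, 0.168…, 0 → Σ = 3.047333…
T = 3.047333… / 1.855833… = 1.64203… → 1.64

1.64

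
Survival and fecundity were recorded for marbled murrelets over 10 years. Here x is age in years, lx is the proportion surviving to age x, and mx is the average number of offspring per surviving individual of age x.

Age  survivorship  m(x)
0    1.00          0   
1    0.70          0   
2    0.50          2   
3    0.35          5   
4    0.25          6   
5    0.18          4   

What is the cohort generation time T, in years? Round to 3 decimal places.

3.390

lx·mx: 0, 0, 1, 1.75, 1.5, 0.72 → R0 = 4.97
x·lx·mx: 0, 0, 2, 5.25, 6, 3.6 → Σ = 16.85
T = 16.85 / 4.97 = 3.390342… → 3.390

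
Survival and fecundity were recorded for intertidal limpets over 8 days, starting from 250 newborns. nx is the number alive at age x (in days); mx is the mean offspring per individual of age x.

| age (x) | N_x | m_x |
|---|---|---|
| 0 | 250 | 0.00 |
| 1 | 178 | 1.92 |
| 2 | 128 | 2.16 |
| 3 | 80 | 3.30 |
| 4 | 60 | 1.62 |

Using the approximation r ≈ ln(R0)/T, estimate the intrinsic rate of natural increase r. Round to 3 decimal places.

lx = nx/n0 = nx/250: 1, 0.712, 0.512, 0.32, 0.24
R0 = Σ lx·mx = 0 + 1.36704 + 1.10592 + 1.056 + 0.3888 = 3.91776
Σ x·lx·mx = 8.30208; T = 8.30208/3.91776 = 2.11909…
r ≈ ln(R0)/T = ln(3.91776)/2.11909… = 0.64439… → 0.644

0.644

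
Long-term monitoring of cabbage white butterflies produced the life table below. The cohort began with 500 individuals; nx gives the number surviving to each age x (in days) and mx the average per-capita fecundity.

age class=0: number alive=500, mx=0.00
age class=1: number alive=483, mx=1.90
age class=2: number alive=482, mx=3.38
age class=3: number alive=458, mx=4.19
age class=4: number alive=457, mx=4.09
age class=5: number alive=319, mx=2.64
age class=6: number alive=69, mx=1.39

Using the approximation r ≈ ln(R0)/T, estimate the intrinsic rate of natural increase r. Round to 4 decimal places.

0.8773

lx = nx/n0 = nx/500: 1, 0.966, 0.964, 0.916, 0.914, 0.638, 0.138
R0 = Σ lx·mx = 0 + 1.8354 + 3.25832 + 3.83804 + 3.73826 + 1.68432 + 0.19182 = 14.54616
Σ x·lx·mx = 44.39172; T = 44.39172/14.54616 = 3.05178…
r ≈ ln(R0)/T = ln(14.54616)/3.05178… = 0.877299… → 0.8773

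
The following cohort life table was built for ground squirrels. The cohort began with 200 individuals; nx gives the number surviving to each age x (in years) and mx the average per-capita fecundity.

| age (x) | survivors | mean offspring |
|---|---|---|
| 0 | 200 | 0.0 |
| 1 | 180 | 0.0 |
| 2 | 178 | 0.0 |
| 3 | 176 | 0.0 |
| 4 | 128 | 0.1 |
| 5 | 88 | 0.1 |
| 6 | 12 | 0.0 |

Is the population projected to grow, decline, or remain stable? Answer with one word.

declining

lx = nx/n0 = nx/200: 1, 0.9, 0.89, 0.88, 0.64, 0.44, 0.06
R0 = Σ lx·mx = 0 + 0 + 0 + 0 + 0.064 + 0.044 + 0 = 0.108
R0 < 1, so the population is declining.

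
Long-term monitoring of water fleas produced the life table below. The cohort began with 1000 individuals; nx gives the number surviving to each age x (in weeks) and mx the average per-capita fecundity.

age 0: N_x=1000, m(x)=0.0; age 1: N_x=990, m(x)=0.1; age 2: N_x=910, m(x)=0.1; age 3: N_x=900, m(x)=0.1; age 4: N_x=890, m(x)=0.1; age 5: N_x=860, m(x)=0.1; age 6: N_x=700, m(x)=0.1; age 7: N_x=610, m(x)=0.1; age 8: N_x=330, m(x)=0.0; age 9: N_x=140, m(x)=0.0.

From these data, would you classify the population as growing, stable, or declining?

lx = nx/n0 = nx/1000: 1, 0.99, 0.91, 0.9, 0.89, 0.86, 0.7, 0.61, 0.33, 0.14
R0 = Σ lx·mx = 0 + 0.099 + 0.091 + 0.09 + 0.089 + 0.086 + 0.07 + 0.061 + 0 + 0 = 0.586
R0 < 1, so the population is declining.

declining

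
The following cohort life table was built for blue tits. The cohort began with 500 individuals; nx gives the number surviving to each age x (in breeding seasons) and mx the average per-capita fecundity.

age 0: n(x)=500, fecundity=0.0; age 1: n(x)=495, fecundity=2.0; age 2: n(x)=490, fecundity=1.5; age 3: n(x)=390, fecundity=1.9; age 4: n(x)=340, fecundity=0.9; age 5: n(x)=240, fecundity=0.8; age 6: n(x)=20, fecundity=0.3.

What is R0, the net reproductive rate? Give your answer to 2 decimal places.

lx = nx/n0 = nx/500: 1, 0.99, 0.98, 0.78, 0.68, 0.48, 0.04
lx·mx by age: 0, 1.98, 1.47, 1.482, 0.612, 0.384, 0.012
R0 = Σ lx·mx = 5.94 → 5.94

5.94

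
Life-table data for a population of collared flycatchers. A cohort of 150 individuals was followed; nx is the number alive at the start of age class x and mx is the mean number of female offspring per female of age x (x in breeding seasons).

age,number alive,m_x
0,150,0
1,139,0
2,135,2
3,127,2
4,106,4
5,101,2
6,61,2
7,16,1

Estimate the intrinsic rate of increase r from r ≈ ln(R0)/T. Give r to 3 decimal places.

lx = nx/n0 = nx/150: 1, 0.92667…, 0.9, 0.84667…, 0.70667…, 0.67333…, 0.40667…, 0.10667…
R0 = Σ lx·mx = 0 + 0 + 1.8 + 1.69333… + 2.82667… + 1.34667… + 0.81333… + 0.10667… = 8.586667…
Σ x·lx·mx = 32.346667…; T = 32.346667…/8.586667… = 3.76708…
r ≈ ln(R0)/T = ln(8.586667…)/3.76708… = 0.57079… → 0.571

0.571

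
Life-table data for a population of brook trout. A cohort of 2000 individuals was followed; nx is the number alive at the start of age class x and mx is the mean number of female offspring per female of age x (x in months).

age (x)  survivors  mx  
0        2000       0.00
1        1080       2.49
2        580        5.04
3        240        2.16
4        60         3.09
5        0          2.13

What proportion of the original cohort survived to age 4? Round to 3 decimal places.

0.030

l_4 = n_4/n_0 = 60/2000 = 0.03 → 0.030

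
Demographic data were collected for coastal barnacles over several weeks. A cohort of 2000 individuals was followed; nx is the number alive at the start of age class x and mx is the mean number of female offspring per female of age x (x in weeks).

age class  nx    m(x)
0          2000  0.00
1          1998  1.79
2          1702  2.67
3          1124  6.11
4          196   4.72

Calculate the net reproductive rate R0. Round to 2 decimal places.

lx = nx/n0 = nx/2000: 1, 0.999, 0.851, 0.562, 0.098
lx·mx by age: 0, 1.78821, 2.27217, 3.43382, 0.46256
R0 = Σ lx·mx = 7.95676 → 7.96

7.96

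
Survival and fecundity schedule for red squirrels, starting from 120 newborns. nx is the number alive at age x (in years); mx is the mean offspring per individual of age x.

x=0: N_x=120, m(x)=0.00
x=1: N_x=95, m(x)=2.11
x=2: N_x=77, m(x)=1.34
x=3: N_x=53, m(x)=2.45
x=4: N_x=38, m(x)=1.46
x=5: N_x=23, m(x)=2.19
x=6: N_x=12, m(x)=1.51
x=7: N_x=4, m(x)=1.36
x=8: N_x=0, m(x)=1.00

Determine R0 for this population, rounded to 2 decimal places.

lx = nx/n0 = nx/120: 1, 0.79167…, 0.64167…, 0.44167…, 0.31667…, 0.19167…, 0.1, 0.03333…, 0
lx·mx by age: 0, 1.670417…, 0.859833…, 1.082083…, 0.462333…, 0.41975…, 0.151, 0.045333…, 0
R0 = Σ lx·mx = 4.69075… → 4.69

4.69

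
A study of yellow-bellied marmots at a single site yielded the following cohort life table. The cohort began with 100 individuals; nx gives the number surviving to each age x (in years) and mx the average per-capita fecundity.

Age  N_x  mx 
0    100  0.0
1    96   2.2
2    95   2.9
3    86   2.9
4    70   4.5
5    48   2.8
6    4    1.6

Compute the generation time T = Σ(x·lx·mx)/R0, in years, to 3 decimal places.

2.920

lx = nx/n0 = nx/100: 1, 0.96, 0.95, 0.86, 0.7, 0.48, 0.04
lx·mx: 0, 2.112, 2.755, 2.494, 3.15, 1.344, 0.064 → R0 = 11.919
x·lx·mx: 0, 2.112, 5.51, 7.482, 12.6, 6.72, 0.384 → Σ = 34.808
T = 34.808 / 11.919 = 2.920379… → 2.920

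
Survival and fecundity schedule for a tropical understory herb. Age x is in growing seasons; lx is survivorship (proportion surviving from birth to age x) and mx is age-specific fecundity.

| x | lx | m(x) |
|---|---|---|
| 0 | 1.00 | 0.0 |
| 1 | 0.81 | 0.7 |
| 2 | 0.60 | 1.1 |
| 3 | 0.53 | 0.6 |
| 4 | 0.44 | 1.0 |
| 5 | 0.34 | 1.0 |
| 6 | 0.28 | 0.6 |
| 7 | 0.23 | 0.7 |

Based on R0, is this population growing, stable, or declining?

growing

R0 = Σ lx·mx = 0 + 0.567 + 0.66 + 0.318 + 0.44 + 0.34 + 0.168 + 0.161 = 2.654
R0 > 1, so the population is growing.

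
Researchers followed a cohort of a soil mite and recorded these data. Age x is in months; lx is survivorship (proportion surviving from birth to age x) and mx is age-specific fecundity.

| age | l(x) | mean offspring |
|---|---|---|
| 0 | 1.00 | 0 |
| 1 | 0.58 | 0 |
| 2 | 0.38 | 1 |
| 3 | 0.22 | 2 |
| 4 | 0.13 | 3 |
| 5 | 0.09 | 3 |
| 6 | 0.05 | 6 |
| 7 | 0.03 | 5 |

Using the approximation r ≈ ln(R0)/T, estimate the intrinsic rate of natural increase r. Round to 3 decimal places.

0.162

R0 = Σ lx·mx = 0 + 0 + 0.38 + 0.44 + 0.39 + 0.27 + 0.3 + 0.15 = 1.93
Σ x·lx·mx = 7.84; T = 7.84/1.93 = 4.06218…
r ≈ ln(R0)/T = ln(1.93)/4.06218… = 0.16186… → 0.162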